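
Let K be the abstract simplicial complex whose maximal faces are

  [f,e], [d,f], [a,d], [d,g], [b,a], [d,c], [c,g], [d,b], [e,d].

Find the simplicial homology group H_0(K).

H_0 = Z.

Order the vertices as a < b < c < d < e < f < g. Listing each simplex with vertices in this order, K has dimension 1 with simplices:

  0-simplices (7): a, b, c, d, e, f, g
  1-simplices (9): ab, ad, bd, cd, cg, de, df, dg, ef

so the chain groups are C_0 ≅ Z^7, C_1 ≅ Z^9.

The boundary map ∂_1: C_1 → C_0 is given by ∂[p,q] = [q] − [p]. For instance
  ∂dg = g − d.
As a 7×9 matrix over Z this has rank 6, with invariant factors (1,1,1,1,1,1).

Reading off H_k = ker ∂_k / im ∂_{k+1}:

  H_0: rank C_0 − rank ∂_1 = 7 − 6 = 1, and the invariant factors of ∂_1 are all 1, so H_0 ≅ Z.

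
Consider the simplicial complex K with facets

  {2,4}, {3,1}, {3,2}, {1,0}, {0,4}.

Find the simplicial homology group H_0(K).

H_0 = Z.

We work with the vertex ordering 0 < 1 < 2 < 3 < 4. The simplices of K, each written with vertices in increasing order, are:

  0-simplices (5): [0], [1], [2], [3], [4]
  1-simplices (5): [0,1], [0,4], [1,3], [2,3], [2,4]

Hence C_0 ≅ Z^5, C_1 ≅ Z^5.

Boundary ∂_1: C_1 → C_0 is given by ∂[p,q] = [q] − [p]. For instance
  ∂[1,3] = [3] − [1].
The 5×5 boundary matrix has rank 4 and Smith normal form diag(1,1,1,1).

Now H_k = ker ∂_k / im ∂_{k+1}, so:

  H_0: rank C_0 − rank ∂_1 = 5 − 4 = 1, and the invariant factors of ∂_1 are all 1, so H_0 ≅ Z.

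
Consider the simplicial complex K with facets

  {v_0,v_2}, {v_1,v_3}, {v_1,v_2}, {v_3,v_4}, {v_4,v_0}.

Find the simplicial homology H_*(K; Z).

H_0 ≅ Z,  H_1 ≅ Z.

Take the total order v_0 < v_1 < v_2 < v_3 < v_4 on the vertex set. Then K (dimension 1) consists of the simplices:

  0-simplices (5): [v_0], [v_1], [v_2], [v_3], [v_4]
  1-simplices (5): [v_0,v_2], [v_0,v_4], [v_1,v_2], [v_1,v_3], [v_3,v_4]

so the chain groups are C_0 ≅ Z^5, C_1 ≅ Z^5.

The boundary map ∂_1: C_1 → C_0 is given by ∂[p,q] = [q] − [p]. For instance
  ∂[v_0,v_4] = [v_4] − [v_0].
As a 5×5 matrix over Z this has rank 4, with invariant factors (1,1,1,1).

Reading off H_k = ker ∂_k / im ∂_{k+1}:

  H_0: rank C_0 − rank ∂_1 = 5 − 4 = 1, and the invariant factors of ∂_1 are all 1, so H_0 ≅ Z.
  H_1: rank ker ∂_1 − rank ∂_2 = (5 − 4) − 0 = 1, and there is no ∂_2, so H_1 ≅ Z.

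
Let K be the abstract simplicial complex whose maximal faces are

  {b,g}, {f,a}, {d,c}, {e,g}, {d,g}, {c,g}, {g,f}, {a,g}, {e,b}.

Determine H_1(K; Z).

Fix the vertex order a < b < c < d < e < f < g and write every simplex with vertices in increasing order. Then dim K = 1 and the simplices of K are:

  0-simplices (7): a, b, c, d, e, f, g
  1-simplices (9): af, ag, be, bg, cd, cg, dg, eg, fg

Hence C_0 ≅ Z^7, C_1 ≅ Z^9.

The boundary map ∂_1: C_1 → C_0 is given by ∂[p,q] = [q] − [p].
This gives a 7×9 integer matrix of rank 6; reducing to Smith normal form yields diagonal entries (1,1,1,1,1,1).

Now H_k = ker ∂_k / im ∂_{k+1}, so:

  H_1: rank ker ∂_1 − rank ∂_2 = (9 − 6) − 0 = 3, and there is no ∂_2, so H_1 ≅ Z^3.

H_1 ≅ Z^3.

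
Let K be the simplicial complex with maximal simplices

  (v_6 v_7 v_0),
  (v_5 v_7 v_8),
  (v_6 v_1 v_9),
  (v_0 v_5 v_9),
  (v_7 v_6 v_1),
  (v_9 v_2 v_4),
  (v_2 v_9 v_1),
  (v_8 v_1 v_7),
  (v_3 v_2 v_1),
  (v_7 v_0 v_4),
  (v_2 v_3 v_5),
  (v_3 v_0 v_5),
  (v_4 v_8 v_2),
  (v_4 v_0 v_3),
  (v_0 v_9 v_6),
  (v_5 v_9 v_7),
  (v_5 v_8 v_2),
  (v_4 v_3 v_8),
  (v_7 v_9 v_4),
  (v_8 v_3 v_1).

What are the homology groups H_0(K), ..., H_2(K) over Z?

We work with the vertex ordering v_0 < v_1 < v_2 < v_3 < v_4 < v_5 < v_6 < v_7 < v_8 < v_9. The simplices of K, each written with vertices in increasing order, are:

  0-simplices (10): [v_0], [v_1], [v_2], [v_3], [v_4], [v_5], [v_6], [v_7], [v_8], [v_9]
  1-simplices (30): (30 of them)
  2-simplices (20): (20 of them)

giving chain groups C_0 ≅ Z^10, C_1 ≅ Z^30, C_2 ≅ Z^20.

∂_1: C_1 → C_0 sends each edge [p,q] (with p < q) to q − p. For instance
  ∂[v_4,v_9] = [v_9] − [v_4].
The resulting 10×30 matrix has rank 9, and its Smith normal form has invariant factors (1,1,1,1,1,1,1,1,1).

∂_2: C_2 → C_1 maps a triangle to the signed sum of its edges. For instance
  ∂[v_5,v_7,v_8] = [v_7,v_8] − [v_5,v_8] + [v_5,v_7],
  ∂[v_1,v_3,v_8] = [v_3,v_8] − [v_1,v_8] + [v_1,v_3].
The resulting 30×20 matrix has rank 20, and its Smith normal form has invariant factors (1,1,1,1,1,1,1,1,1,1,1,1,1,1,1,1,1,1,1,2).

From H_k ≅ ker(∂_k) / im(∂_{k+1}) we obtain:

  H_0: rank C_0 − rank ∂_1 = 10 − 9 = 1, and the invariant factors of ∂_1 are all 1, so H_0 ≅ Z.
  H_1: rank ker ∂_1 − rank ∂_2 = (30 − 9) − 20 = 1, and ∂_2 has invariant factor 2 > 1, so H_1 ≅ Z ⊕ Z/2.
  H_2: rank ker ∂_2 − rank ∂_3 = (20 − 20) − 0 = 0, and there is no ∂_3, so H_2 ≅ 0.

H_0 ≅ Z,  H_1 ≅ Z ⊕ Z/2,  H_2 = 0.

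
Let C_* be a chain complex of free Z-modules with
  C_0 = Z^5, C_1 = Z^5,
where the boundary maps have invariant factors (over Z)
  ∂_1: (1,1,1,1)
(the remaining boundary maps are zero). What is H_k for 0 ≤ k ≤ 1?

H_0 = Z,  H_1 = Z.

H_0: b_0 = 5 − 0 − 4 = 1; torsion from ∂_1 factors > 1: none. So H_0 = Z.
H_1: b_1 = 5 − 4 − 0 = 1; torsion from ∂_2 factors > 1: none. So H_1 = Z.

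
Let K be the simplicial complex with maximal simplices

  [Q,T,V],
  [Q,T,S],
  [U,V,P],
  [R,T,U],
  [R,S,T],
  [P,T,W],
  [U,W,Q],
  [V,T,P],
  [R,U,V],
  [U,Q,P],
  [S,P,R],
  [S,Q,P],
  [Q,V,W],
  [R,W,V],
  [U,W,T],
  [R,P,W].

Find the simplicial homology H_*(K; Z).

Order the vertices as P < Q < R < S < T < U < V < W. Listing each simplex with vertices in this order, K has dimension 2 with simplices:

  0-simplices (8): P, Q, R, S, T, U, V, W
  1-simplices (24): PQ, PR, PS, PT, PU, PV, PW, QS, QT, QU, QV, QW, RS, RT, RU, RV, RW, ST, TU, TV, TW, UV, UW, VW
  2-simplices (16): PQS, PQU, PRS, PRW, PTV, PTW, PUV, QST, QTV, QUW, QVW, RST, RTU, RUV, RVW, TUW

so the chain groups are C_0 ≅ Z^8, C_1 ≅ Z^24, C_2 ≅ Z^16.

The boundary map ∂_1: C_1 → C_0 is given by ∂[p,q] = [q] − [p]. For instance
  ∂QS = S − Q.
The 8×24 boundary matrix has rank 7 and Smith normal form diag(1,1,1,1,1,1,1).

The boundary map ∂_2: C_2 → C_1 maps a triangle to the signed sum of its edges. For instance
  ∂PUV = UV − PV + PU,
  ∂PRW = RW − PW + PR.
The 24×16 boundary matrix has rank 15 and Smith normal form diag(1,1,1,1,1,1,1,1,1,1,1,1,1,1,1).

Reading off H_k = ker ∂_k / im ∂_{k+1}:

  H_0: rank C_0 − rank ∂_1 = 8 − 7 = 1, and the invariant factors of ∂_1 are all 1, so H_0 ≅ Z.
  H_1: rank ker ∂_1 − rank ∂_2 = (24 − 7) − 15 = 2, and the invariant factors of ∂_2 are all 1, so H_1 ≅ Z^2.
  H_2: rank ker ∂_2 − rank ∂_3 = (16 − 15) − 0 = 1, and there is no ∂_3, so H_2 ≅ Z.

As a check, the Euler characteristic is 8 − 24 + 16 = 0, which agrees with 1 − 2 + 1 = 0.

H_0 = Z,  H_1 = Z^2,  H_2 = Z.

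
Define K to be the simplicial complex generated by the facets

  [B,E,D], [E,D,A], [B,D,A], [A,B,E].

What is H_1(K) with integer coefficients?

We work with the vertex ordering A < B < D < E. The simplices of K, each written with vertices in increasing order, are:

  0-simplices (4): A, B, D, E
  1-simplices (6): AB, AD, AE, BD, BE, DE
  2-simplices (4): ABD, ABE, ADE, BDE

Hence C_0 ≅ Z^4, C_1 ≅ Z^6, C_2 ≅ Z^4.

Boundary ∂_1: C_1 → C_0 is given by ∂[p,q] = [q] − [p]. For instance
  ∂AD = D − A.
The resulting 4×6 matrix has rank 3, and its Smith normal form has invariant factors (1,1,1).

The boundary map ∂_2: C_2 → C_1 acts by ∂[p,q,r] = [q,r] − [p,r] + [p,q]. For instance
  ∂ABD = BD − AD + AB,
  ∂ABE = BE − AE + AB.
The 6×4 boundary matrix has rank 3 and Smith normal form diag(1,1,1).

Reading off H_k = ker ∂_k / im ∂_{k+1}:

  H_1: rank ker ∂_1 − rank ∂_2 = (6 − 3) − 3 = 0, and the invariant factors of ∂_2 are all 1, so H_1 ≅ 0.

H_1 = 0.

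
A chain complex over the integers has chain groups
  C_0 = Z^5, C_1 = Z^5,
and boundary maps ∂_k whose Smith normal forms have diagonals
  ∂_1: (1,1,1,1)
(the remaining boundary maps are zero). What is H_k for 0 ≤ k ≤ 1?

H_0: b_0 = 5 − 0 − 4 = 1; torsion from ∂_1 factors > 1: none. So H_0 = Z.
H_1: b_1 = 5 − 4 − 0 = 1; torsion from ∂_2 factors > 1: none. So H_1 = Z.

H_0 = Z,  H_1 = Z.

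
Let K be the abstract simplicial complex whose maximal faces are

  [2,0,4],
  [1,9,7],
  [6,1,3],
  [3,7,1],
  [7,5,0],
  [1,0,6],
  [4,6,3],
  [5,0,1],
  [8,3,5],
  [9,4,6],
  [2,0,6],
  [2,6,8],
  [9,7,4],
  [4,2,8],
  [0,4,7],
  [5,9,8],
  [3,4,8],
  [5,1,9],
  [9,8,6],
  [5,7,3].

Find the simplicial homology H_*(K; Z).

We work with the vertex ordering 0 < 1 < 2 < 3 < 4 < 5 < 6 < 7 < 8 < 9. The simplices of K, each written with vertices in increasing order, are:

  0-simplices (10): [0], [1], [2], [3], [4], [5], [6], [7], [8], [9]
  1-simplices (30): (30 of them)
  2-simplices (20): (20 of them)

Hence C_0 ≅ Z^10, C_1 ≅ Z^30, C_2 ≅ Z^20.

The boundary map ∂_1: C_1 → C_0 is given by ∂[p,q] = [q] − [p]. For instance
  ∂[0,2] = [2] − [0].
The 10×30 boundary matrix has rank 9 and Smith normal form diag(1,1,1,1,1,1,1,1,1).

∂_2: C_2 → C_1 maps a triangle to the signed sum of its edges. For instance
  ∂[0,5,7] = [5,7] − [0,7] + [0,5],
  ∂[0,1,6] = [1,6] − [0,6] + [0,1].
This gives a 30×20 integer matrix of rank 20; reducing to Smith normal form yields diagonal entries (1,1,1,1,1,1,1,1,1,1,1,1,1,1,1,1,1,1,1,2).

From H_k ≅ ker(∂_k) / im(∂_{k+1}) we obtain:

  H_0: rank C_0 − rank ∂_1 = 10 − 9 = 1, and the invariant factors of ∂_1 are all 1, so H_0 ≅ Z.
  H_1: rank ker ∂_1 − rank ∂_2 = (30 − 9) − 20 = 1, and ∂_2 has invariant factor 2 > 1, so H_1 ≅ Z ⊕ Z_2.
  H_2: rank ker ∂_2 − rank ∂_3 = (20 − 20) − 0 = 0, and there is no ∂_3, so H_2 ≅ 0.

H_0 ≅ Z,  H_1 ≅ Z ⊕ Z_2,  H_2 = 0.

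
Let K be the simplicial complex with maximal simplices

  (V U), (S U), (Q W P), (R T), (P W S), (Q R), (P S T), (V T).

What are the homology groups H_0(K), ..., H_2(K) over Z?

Fix the vertex order P < Q < R < S < T < U < V < W and write every simplex with vertices in increasing order. Then dim K = 2 and the simplices of K are:

  0-simplices (8): P, Q, R, S, T, U, V, W
  1-simplices (12): PQ, PS, PT, PW, QR, QW, RT, ST, SU, SW, TV, UV
  2-simplices (3): PQW, PST, PSW

Hence C_0 ≅ Z^8, C_1 ≅ Z^12, C_2 ≅ Z^3.

The boundary map ∂_1: C_1 → C_0 maps an edge to its endpoints' difference, ∂[p,q] = q − p.
The resulting 8×12 matrix has rank 7, and its Smith normal form has invariant factors (1,1,1,1,1,1,1).

∂_2: C_2 → C_1 acts by ∂[p,q,r] = [q,r] − [p,r] + [p,q]. For instance
  ∂PQW = QW − PW + PQ,
  ∂PST = ST − PT + PS.
The resulting 12×3 matrix has rank 3, and its Smith normal form has invariant factors (1,1,1).

Now H_k = ker ∂_k / im ∂_{k+1}, so:

  H_0: rank C_0 − rank ∂_1 = 8 − 7 = 1, and the invariant factors of ∂_1 are all 1, so H_0 ≅ Z.
  H_1: rank ker ∂_1 − rank ∂_2 = (12 − 7) − 3 = 2, and the invariant factors of ∂_2 are all 1, so H_1 ≅ Z^2.
  H_2: rank ker ∂_2 − rank ∂_3 = (3 − 3) − 0 = 0, and there is no ∂_3, so H_2 ≅ 0.

As a check, the Euler characteristic is 8 − 12 + 3 = -1, which agrees with 1 − 2 + 0 = -1.

H_0 ≅ Z,  H_1 ≅ Z^2,  H_2 = 0.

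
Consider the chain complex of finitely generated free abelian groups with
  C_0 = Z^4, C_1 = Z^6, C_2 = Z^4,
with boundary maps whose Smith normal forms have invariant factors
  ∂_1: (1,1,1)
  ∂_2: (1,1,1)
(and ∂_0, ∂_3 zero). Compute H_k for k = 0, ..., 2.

H_0: b_0 = 4 − 0 − 3 = 1; torsion from ∂_1 factors > 1: none. So H_0 ≅ Z.
H_1: b_1 = 6 − 3 − 3 = 0; torsion from ∂_2 factors > 1: none. So H_1 ≅ 0.
H_2: b_2 = 4 − 3 − 0 = 1; torsion from ∂_3 factors > 1: none. So H_2 ≅ Z.

H_0 ≅ Z,  H_1 = 0,  H_2 ≅ Z.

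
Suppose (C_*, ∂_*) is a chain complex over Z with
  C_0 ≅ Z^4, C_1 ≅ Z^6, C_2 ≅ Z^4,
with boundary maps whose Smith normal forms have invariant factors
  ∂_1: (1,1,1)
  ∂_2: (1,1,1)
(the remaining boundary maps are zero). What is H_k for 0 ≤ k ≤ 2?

H_0 = Z,  H_1 = 0,  H_2 = Z.

H_0: b_0 = 4 − 0 − 3 = 1; torsion from ∂_1 factors > 1: none. So H_0 = Z.
H_1: b_1 = 6 − 3 − 3 = 0; torsion from ∂_2 factors > 1: none. So H_1 = 0.
H_2: b_2 = 4 − 3 − 0 = 1; torsion from ∂_3 factors > 1: none. So H_2 = Z.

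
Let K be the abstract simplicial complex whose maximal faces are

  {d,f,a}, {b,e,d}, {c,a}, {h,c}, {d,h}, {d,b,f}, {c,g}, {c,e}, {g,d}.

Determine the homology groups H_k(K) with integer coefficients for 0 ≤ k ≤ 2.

We work with the vertex ordering a < b < c < d < e < f < g < h. The simplices of K, each written with vertices in increasing order, are:

  0-simplices (8): a, b, c, d, e, f, g, h
  1-simplices (13): ac, ad, af, bd, be, bf, ce, cg, ch, de, df, dg, dh
  2-simplices (3): adf, bde, bdf

so the chain groups are C_0 ≅ Z^8, C_1 ≅ Z^13, C_2 ≅ Z^3.

∂_1: C_1 → C_0 is given by ∂[p,q] = [q] − [p].
The 8×13 boundary matrix has rank 7 and Smith normal form diag(1,1,1,1,1,1,1).

Boundary ∂_2: C_2 → C_1 acts by ∂[p,q,r] = [q,r] − [p,r] + [p,q]. For instance
  ∂adf = df − af + ad,
  ∂bdf = df − bf + bd.
The resulting 13×3 matrix has rank 3, and its Smith normal form has invariant factors (1,1,1).

Computing H_k = (kernel of ∂_k) / (image of ∂_{k+1}):

  H_0: rank C_0 − rank ∂_1 = 8 − 7 = 1, and the invariant factors of ∂_1 are all 1, so H_0 ≅ Z.
  H_1: rank ker ∂_1 − rank ∂_2 = (13 − 7) − 3 = 3, and the invariant factors of ∂_2 are all 1, so H_1 ≅ Z^3.
  H_2: rank ker ∂_2 − rank ∂_3 = (3 − 3) − 0 = 0, and there is no ∂_3, so H_2 ≅ 0.

As a check, the Euler characteristic is 8 − 13 + 3 = -2, which agrees with 1 − 3 + 0 = -2.

H_0 = Z,  H_1 = Z^3,  H_2 = 0.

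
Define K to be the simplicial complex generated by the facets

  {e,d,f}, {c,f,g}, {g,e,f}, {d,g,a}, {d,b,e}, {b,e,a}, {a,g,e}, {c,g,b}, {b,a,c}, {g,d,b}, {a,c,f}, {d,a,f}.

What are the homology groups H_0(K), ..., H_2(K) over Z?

H_0 = Z,  H_1 = Z_2,  H_2 = 0.

Order the vertices as a < b < c < d < e < f < g. Listing each simplex with vertices in this order, K has dimension 2 with simplices:

  0-simplices (7): a, b, c, d, e, f, g
  1-simplices (18): ab, ac, ad, ae, af, ag, bc, bd, be, bg, cf, cg, de, df, dg, ef, eg, fg
  2-simplices (12): abc, abe, acf, adf, adg, aeg, bcg, bde, bdg, cfg, def, efg

Hence C_0 ≅ Z^7, C_1 ≅ Z^18, C_2 ≅ Z^12.

Boundary ∂_1: C_1 → C_0 is given by ∂[p,q] = [q] − [p]. For instance
  ∂ag = g − a.
This gives a 7×18 integer matrix of rank 6; reducing to Smith normal form yields diagonal entries (1,1,1,1,1,1).

The boundary map ∂_2: C_2 → C_1 acts by ∂[p,q,r] = [q,r] − [p,r] + [p,q]. For instance
  ∂adg = dg − ag + ad,
  ∂bde = de − be + bd.
This gives a 18×12 integer matrix of rank 12; reducing to Smith normal form yields diagonal entries (1,1,1,1,1,1,1,1,1,1,1,2).

Reading off H_k = ker ∂_k / im ∂_{k+1}:

  H_0: rank C_0 − rank ∂_1 = 7 − 6 = 1, and the invariant factors of ∂_1 are all 1, so H_0 ≅ Z.
  H_1: rank ker ∂_1 − rank ∂_2 = (18 − 6) − 12 = 0, and ∂_2 has invariant factor 2 > 1, so H_1 ≅ Z_2.
  H_2: rank ker ∂_2 − rank ∂_3 = (12 − 12) − 0 = 0, and there is no ∂_3, so H_2 ≅ 0.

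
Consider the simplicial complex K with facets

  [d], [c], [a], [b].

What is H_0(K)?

H_0 = Z^4.

Fix the vertex order a < b < c < d and write every simplex with vertices in increasing order. Then dim K = 0 and the simplices of K are:

  0-simplices (4): a, b, c, d

Hence C_0 ≅ Z^4.

From H_k ≅ ker(∂_k) / im(∂_{k+1}) we obtain:

  H_0: rank C_0 − rank ∂_1 = 4 − 0 = 4, and there is no ∂_1, so H_0 ≅ Z^4.

(K is a triangulation of a set of 4 points.)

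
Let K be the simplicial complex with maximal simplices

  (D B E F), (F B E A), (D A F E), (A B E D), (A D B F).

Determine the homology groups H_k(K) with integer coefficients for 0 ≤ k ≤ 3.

H_0 = Z,  H_1 = 0,  H_2 = 0,  H_3 = Z.

Order the vertices as A < B < D < E < F. Listing each simplex with vertices in this order, K has dimension 3 with simplices:

  0-simplices (5): A, B, D, E, F
  1-simplices (10): AB, AD, AE, AF, BD, BE, BF, DE, DF, EF
  2-simplices (10): ABD, ABE, ABF, ADE, ADF, AEF, BDE, BDF, BEF, DEF
  3-simplices (5): ABDE, ABDF, ABEF, ADEF, BDEF

giving chain groups C_0 ≅ Z^5, C_1 ≅ Z^10, C_2 ≅ Z^10, C_3 ≅ Z^5.

The boundary map ∂_1: C_1 → C_0 is given by ∂[p,q] = [q] − [p].
The 5×10 boundary matrix has rank 4 and Smith normal form diag(1,1,1,1).

Boundary ∂_2: C_2 → C_1 acts by ∂[p,q,r] = [q,r] − [p,r] + [p,q]. For instance
  ∂ABE = BE − AE + AB,
  ∂ABF = BF − AF + AB.
As a 10×10 matrix over Z this has rank 6, with invariant factors (1,1,1,1,1,1).

∂_3: C_3 → C_2 sends each 3-simplex σ to the alternating sum Σ_i (−1)^i (σ with its i-th vertex removed). For instance
  ∂ABDE = BDE − ADE + ABE − ABD,
  ∂BDEF = DEF − BEF + BDF − BDE.
This gives a 10×5 integer matrix of rank 4; reducing to Smith normal form yields diagonal entries (1,1,1,1).

Computing H_k = (kernel of ∂_k) / (image of ∂_{k+1}):

  H_0: rank C_0 − rank ∂_1 = 5 − 4 = 1, and the invariant factors of ∂_1 are all 1, so H_0 ≅ Z.
  H_1: rank ker ∂_1 − rank ∂_2 = (10 − 4) − 6 = 0, and the invariant factors of ∂_2 are all 1, so H_1 ≅ 0.
  H_2: rank ker ∂_2 − rank ∂_3 = (10 − 6) − 4 = 0, and the invariant factors of ∂_3 are all 1, so H_2 ≅ 0.
  H_3: rank ker ∂_3 − rank ∂_4 = (5 − 4) − 0 = 1, and there is no ∂_4, so H_3 ≅ Z.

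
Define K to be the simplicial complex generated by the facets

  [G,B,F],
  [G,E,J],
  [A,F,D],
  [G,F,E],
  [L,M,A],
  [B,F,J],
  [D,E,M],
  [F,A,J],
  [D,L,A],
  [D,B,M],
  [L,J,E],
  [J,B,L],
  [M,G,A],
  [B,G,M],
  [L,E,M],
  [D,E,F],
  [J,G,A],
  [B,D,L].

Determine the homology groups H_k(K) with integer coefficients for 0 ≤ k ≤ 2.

H_0 = Z,  H_1 = Z ⊕ Z/2,  H_2 = 0.

Order the vertices as A < B < D < E < F < G < J < L < M. Listing each simplex with vertices in this order, K has dimension 2 with simplices:

  0-simplices (9): A, B, D, E, F, G, J, L, M
  1-simplices (27): AD, AF, AG, AJ, AL, AM, BD, BF, BG, BJ, BL, BM, DE, DF, DL, DM, EF, EG, EJ, EL, EM, FG, FJ, GJ, GM, JL, LM
  2-simplices (18): ADF, ADL, AFJ, AGJ, AGM, ALM, BDL, BDM, BFG, BFJ, BGM, BJL, DEF, DEM, EFG, EGJ, EJL, ELM

so the chain groups are C_0 ≅ Z^9, C_1 ≅ Z^27, C_2 ≅ Z^18.

The boundary map ∂_1: C_1 → C_0 is given by ∂[p,q] = [q] − [p].
As a 9×27 matrix over Z this has rank 8, with invariant factors (1,1,1,1,1,1,1,1).

The boundary map ∂_2: C_2 → C_1 acts by ∂[p,q,r] = [q,r] − [p,r] + [p,q]. For instance
  ∂ALM = LM − AM + AL,
  ∂ELM = LM − EM + EL.
The 27×18 boundary matrix has rank 18 and Smith normal form diag(1,1,1,1,1,1,1,1,1,1,1,1,1,1,1,1,1,2).

Reading off H_k = ker ∂_k / im ∂_{k+1}:

  H_0: rank C_0 − rank ∂_1 = 9 − 8 = 1, and the invariant factors of ∂_1 are all 1, so H_0 ≅ Z.
  H_1: rank ker ∂_1 − rank ∂_2 = (27 − 8) − 18 = 1, and ∂_2 has invariant factor 2 > 1, so H_1 ≅ Z ⊕ Z/2.
  H_2: rank ker ∂_2 − rank ∂_3 = (18 − 18) − 0 = 0, and there is no ∂_3, so H_2 ≅ 0.

(K is a triangulation of the Klein bottle.)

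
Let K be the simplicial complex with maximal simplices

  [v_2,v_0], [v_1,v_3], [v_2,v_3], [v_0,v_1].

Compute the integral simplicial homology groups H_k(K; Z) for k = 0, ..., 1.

H_0 ≅ Z,  H_1 ≅ Z.

Take the total order v_0 < v_1 < v_2 < v_3 on the vertex set. Then K (dimension 1) consists of the simplices:

  0-simplices (4): [v_0], [v_1], [v_2], [v_3]
  1-simplices (4): [v_0,v_1], [v_0,v_2], [v_1,v_3], [v_2,v_3]

so the chain groups are C_0 ≅ Z^4, C_1 ≅ Z^4.

The boundary map ∂_1: C_1 → C_0 maps an edge to its endpoints' difference, ∂[p,q] = q − p. For instance
  ∂[v_1,v_3] = [v_3] − [v_1].
The 4×4 boundary matrix has rank 3 and Smith normal form diag(1,1,1).

Reading off H_k = ker ∂_k / im ∂_{k+1}:

  H_0: rank C_0 − rank ∂_1 = 4 − 3 = 1, and the invariant factors of ∂_1 are all 1, so H_0 = Z.
  H_1: rank ker ∂_1 − rank ∂_2 = (4 − 3) − 0 = 1, and there is no ∂_2, so H_1 = Z.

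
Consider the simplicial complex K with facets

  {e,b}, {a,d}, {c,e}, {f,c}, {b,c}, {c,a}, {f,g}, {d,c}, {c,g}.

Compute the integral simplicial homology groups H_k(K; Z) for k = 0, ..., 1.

Take the total order a < b < c < d < e < f < g on the vertex set. Then K (dimension 1) consists of the simplices:

  0-simplices (7): a, b, c, d, e, f, g
  1-simplices (9): ac, ad, bc, be, cd, ce, cf, cg, fg

so the chain groups are C_0 ≅ Z^7, C_1 ≅ Z^9.

The boundary map ∂_1: C_1 → C_0 is given by ∂[p,q] = [q] − [p].
The 7×9 boundary matrix has rank 6 and Smith normal form diag(1,1,1,1,1,1).

Now H_k = ker ∂_k / im ∂_{k+1}, so:

  H_0: rank C_0 − rank ∂_1 = 7 − 6 = 1, and the invariant factors of ∂_1 are all 1, so H_0 = Z.
  H_1: rank ker ∂_1 − rank ∂_2 = (9 − 6) − 0 = 3, and there is no ∂_2, so H_1 = Z^3.

H_0 ≅ Z,  H_1 ≅ Z^3.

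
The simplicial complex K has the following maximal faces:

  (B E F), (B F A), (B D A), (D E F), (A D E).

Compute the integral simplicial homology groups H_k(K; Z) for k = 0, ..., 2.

H_0 = Z,  H_1 = Z,  H_2 = 0.

K has 5 vertices, 10 edges, 5 triangles.
rank ∂_0 = 0, rank ∂_1 = 4 ⇒ b_0 = 5 − 0 − 4 = 1; all invariant factors of ∂_1 are 1 so no torsion. So H_0 = Z.
rank ∂_1 = 4, rank ∂_2 = 5 ⇒ b_1 = 10 − 4 − 5 = 1; all invariant factors of ∂_2 are 1 so no torsion. So H_1 = Z.
rank ∂_2 = 5, rank ∂_3 = 0 ⇒ b_2 = 5 − 5 − 0 = 0. So H_2 = 0.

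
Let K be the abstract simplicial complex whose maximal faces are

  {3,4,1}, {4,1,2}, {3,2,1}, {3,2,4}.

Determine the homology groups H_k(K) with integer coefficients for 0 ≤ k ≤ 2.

K has 4 vertices, 6 edges, 4 triangles.
rank ∂_0 = 0, rank ∂_1 = 3 ⇒ b_0 = 4 − 0 − 3 = 1; all invariant factors of ∂_1 are 1 so no torsion. So H_0 = Z.
rank ∂_1 = 3, rank ∂_2 = 3 ⇒ b_1 = 6 − 3 − 3 = 0; all invariant factors of ∂_2 are 1 so no torsion. So H_1 = 0.
rank ∂_2 = 3, rank ∂_3 = 0 ⇒ b_2 = 4 − 3 − 0 = 1. So H_2 = Z.

H_0 ≅ Z,  H_1 = 0,  H_2 ≅ Z.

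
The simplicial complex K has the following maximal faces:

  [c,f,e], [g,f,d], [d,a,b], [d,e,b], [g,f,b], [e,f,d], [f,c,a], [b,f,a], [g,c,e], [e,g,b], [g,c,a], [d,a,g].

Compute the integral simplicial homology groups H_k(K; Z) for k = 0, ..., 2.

Take the total order a < b < c < d < e < f < g on the vertex set. Then K (dimension 2) consists of the simplices:

  0-simplices (7): a, b, c, d, e, f, g
  1-simplices (18): ab, ac, ad, af, ag, bd, be, bf, bg, ce, cf, cg, de, df, dg, ef, eg, fg
  2-simplices (12): abd, abf, acf, acg, adg, bde, beg, bfg, cef, ceg, def, dfg

Hence C_0 ≅ Z^7, C_1 ≅ Z^18, C_2 ≅ Z^12.

∂_1: C_1 → C_0 is given by ∂[p,q] = [q] − [p]. For instance
  ∂ad = d − a.
As a 7×18 matrix over Z this has rank 6, with invariant factors (1,1,1,1,1,1).

The boundary map ∂_2: C_2 → C_1 sends each 2-simplex [p,q,r] to [q,r] − [p,r] + [p,q]. For instance
  ∂bde = de − be + bd,
  ∂acf = cf − af + ac.
As a 18×12 matrix over Z this has rank 12, with invariant factors (1,1,1,1,1,1,1,1,1,1,1,2).

From H_k ≅ ker(∂_k) / im(∂_{k+1}) we obtain:

  H_0: rank C_0 − rank ∂_1 = 7 − 6 = 1, and the invariant factors of ∂_1 are all 1, so H_0 = Z.
  H_1: rank ker ∂_1 − rank ∂_2 = (18 − 6) − 12 = 0, and ∂_2 has invariant factor 2 > 1, so H_1 = Z/2Z.
  H_2: rank ker ∂_2 − rank ∂_3 = (12 − 12) − 0 = 0, and there is no ∂_3, so H_2 = 0.

As a check, the Euler characteristic is 7 − 18 + 12 = 1, which agrees with 1 − 0 + 0 = 1.

H_0 = Z,  H_1 = Z/2Z,  H_2 = 0.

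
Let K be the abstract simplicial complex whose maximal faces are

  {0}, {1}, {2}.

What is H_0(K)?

H_0 ≅ Z^3.

Take the total order 0 < 1 < 2 on the vertex set. Then K (dimension 0) consists of the simplices:

  0-simplices (3): [0], [1], [2]

giving chain groups C_0 ≅ Z^3.

Computing H_k = (kernel of ∂_k) / (image of ∂_{k+1}):

  H_0: rank C_0 − rank ∂_1 = 3 − 0 = 3, and there is no ∂_1, so H_0 = Z^3.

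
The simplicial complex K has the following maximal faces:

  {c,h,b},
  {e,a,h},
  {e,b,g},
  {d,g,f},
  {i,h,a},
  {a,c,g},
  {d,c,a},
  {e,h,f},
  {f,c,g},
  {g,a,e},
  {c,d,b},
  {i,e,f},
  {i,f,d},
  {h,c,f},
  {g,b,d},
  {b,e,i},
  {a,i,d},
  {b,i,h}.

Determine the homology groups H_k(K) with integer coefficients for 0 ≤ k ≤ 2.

H_0 ≅ Z,  H_1 ≅ Z ⊕ Z/2,  H_2 = 0.

Order the vertices as a < b < c < d < e < f < g < h < i. Listing each simplex with vertices in this order, K has dimension 2 with simplices:

  0-simplices (9): a, b, c, d, e, f, g, h, i
  1-simplices (27): ac, ad, ae, ag, ah, ai, bc, bd, be, bg, bh, bi, cd, cf, cg, ch, df, dg, di, ef, eg, eh, ei, fg, fh, fi, hi
  2-simplices (18): acd, acg, adi, aeg, aeh, ahi, bcd, bch, bdg, beg, bei, bhi, cfg, cfh, dfg, dfi, efh, efi

Hence C_0 ≅ Z^9, C_1 ≅ Z^27, C_2 ≅ Z^18.

The boundary map ∂_1: C_1 → C_0 is given by ∂[p,q] = [q] − [p]. For instance
  ∂bc = c − b.
The 9×27 boundary matrix has rank 8 and Smith normal form diag(1,1,1,1,1,1,1,1).

∂_2: C_2 → C_1 acts by ∂[p,q,r] = [q,r] − [p,r] + [p,q]. For instance
  ∂adi = di − ai + ad,
  ∂beg = eg − bg + be.
The 27×18 boundary matrix has rank 18 and Smith normal form diag(1,1,1,1,1,1,1,1,1,1,1,1,1,1,1,1,1,2).

From H_k ≅ ker(∂_k) / im(∂_{k+1}) we obtain:

  H_0: rank C_0 − rank ∂_1 = 9 − 8 = 1, and the invariant factors of ∂_1 are all 1, so H_0 ≅ Z.
  H_1: rank ker ∂_1 − rank ∂_2 = (27 − 8) − 18 = 1, and ∂_2 has invariant factor 2 > 1, so H_1 ≅ Z ⊕ Z/2.
  H_2: rank ker ∂_2 − rank ∂_3 = (18 − 18) − 0 = 0, and there is no ∂_3, so H_2 ≅ 0.

As a check, the Euler characteristic is 9 − 27 + 18 = 0, which agrees with 1 − 1 + 0 = 0.
(K is a triangulation of the Klein bottle.)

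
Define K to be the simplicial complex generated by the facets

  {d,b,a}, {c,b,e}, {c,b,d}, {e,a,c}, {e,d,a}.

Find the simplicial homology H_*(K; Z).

H_0 ≅ Z,  H_1 ≅ Z,  H_2 = 0.

We work with the vertex ordering a < b < c < d < e. The simplices of K, each written with vertices in increasing order, are:

  0-simplices (5): a, b, c, d, e
  1-simplices (10): ab, ac, ad, ae, bc, bd, be, cd, ce, de
  2-simplices (5): abd, ace, ade, bcd, bce

giving chain groups C_0 ≅ Z^5, C_1 ≅ Z^10, C_2 ≅ Z^5.

The boundary map ∂_1: C_1 → C_0 sends each edge [p,q] (with p < q) to q − p.
As a 5×10 matrix over Z this has rank 4, with invariant factors (1,1,1,1).

∂_2: C_2 → C_1 maps a triangle to the signed sum of its edges. For instance
  ∂abd = bd − ad + ab,
  ∂ade = de − ae + ad.
The 10×5 boundary matrix has rank 5 and Smith normal form diag(1,1,1,1,1).

Reading off H_k = ker ∂_k / im ∂_{k+1}:

  H_0: rank C_0 − rank ∂_1 = 5 − 4 = 1, and the invariant factors of ∂_1 are all 1, so H_0 = Z.
  H_1: rank ker ∂_1 − rank ∂_2 = (10 − 4) − 5 = 1, and the invariant factors of ∂_2 are all 1, so H_1 = Z.
  H_2: rank ker ∂_2 − rank ∂_3 = (5 − 5) − 0 = 0, and there is no ∂_3, so H_2 = 0.

As a check, the Euler characteristic is 5 − 10 + 5 = 0, which agrees with 1 − 1 + 0 = 0.
(K is a triangulation of the Möbius band.)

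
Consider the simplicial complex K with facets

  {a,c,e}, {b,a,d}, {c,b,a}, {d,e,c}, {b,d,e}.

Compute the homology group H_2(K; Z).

Fix the vertex order a < b < c < d < e and write every simplex with vertices in increasing order. Then dim K = 2 and the simplices of K are:

  0-simplices (5): a, b, c, d, e
  1-simplices (10): ab, ac, ad, ae, bc, bd, be, cd, ce, de
  2-simplices (5): abc, abd, ace, bde, cde

so the chain groups are C_0 ≅ Z^5, C_1 ≅ Z^10, C_2 ≅ Z^5.

The boundary map ∂_1: C_1 → C_0 sends each edge [p,q] (with p < q) to q − p.
As a 5×10 matrix over Z this has rank 4, with invariant factors (1,1,1,1).

∂_2: C_2 → C_1 sends each 2-simplex [p,q,r] to [q,r] − [p,r] + [p,q]. For instance
  ∂abc = bc − ac + ab,
  ∂bde = de − be + bd.
This gives a 10×5 integer matrix of rank 5; reducing to Smith normal form yields diagonal entries (1,1,1,1,1).

Now H_k = ker ∂_k / im ∂_{k+1}, so:

  H_2: rank ker ∂_2 − rank ∂_3 = (5 − 5) − 0 = 0, and there is no ∂_3, so H_2 = 0.

H_2 = 0.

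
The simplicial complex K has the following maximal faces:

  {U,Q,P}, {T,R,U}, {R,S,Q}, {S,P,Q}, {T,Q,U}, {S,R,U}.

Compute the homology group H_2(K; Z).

Fix the vertex order P < Q < R < S < T < U and write every simplex with vertices in increasing order. Then dim K = 2 and the simplices of K are:

  0-simplices (6): P, Q, R, S, T, U
  1-simplices (12): PQ, PS, PU, QR, QS, QT, QU, RS, RT, RU, SU, TU
  2-simplices (6): PQS, PQU, QRS, QTU, RSU, RTU

giving chain groups C_0 ≅ Z^6, C_1 ≅ Z^12, C_2 ≅ Z^6.

Boundary ∂_1: C_1 → C_0 maps an edge to its endpoints' difference, ∂[p,q] = q − p. For instance
  ∂QT = T − Q.
This gives a 6×12 integer matrix of rank 5; reducing to Smith normal form yields diagonal entries (1,1,1,1,1).

Boundary ∂_2: C_2 → C_1 maps a triangle to the signed sum of its edges. For instance
  ∂QRS = RS − QS + QR,
  ∂RSU = SU − RU + RS.
This gives a 12×6 integer matrix of rank 6; reducing to Smith normal form yields diagonal entries (1,1,1,1,1,1).

Reading off H_k = ker ∂_k / im ∂_{k+1}:

  H_2: rank ker ∂_2 − rank ∂_3 = (6 − 6) − 0 = 0, and there is no ∂_3, so H_2 ≅ 0.

(K is a triangulation of the cylinder S^1 x I.)

H_2 ≅ 0.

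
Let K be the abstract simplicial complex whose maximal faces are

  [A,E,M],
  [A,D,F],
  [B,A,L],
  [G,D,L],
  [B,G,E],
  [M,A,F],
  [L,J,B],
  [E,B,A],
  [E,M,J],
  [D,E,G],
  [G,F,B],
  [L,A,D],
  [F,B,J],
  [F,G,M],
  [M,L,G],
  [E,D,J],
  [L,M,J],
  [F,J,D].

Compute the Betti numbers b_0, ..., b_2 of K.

b_0 = 1, b_1 = 2, b_2 = 1.

Take the total order A < B < D < E < F < G < J < L < M on the vertex set. Then K (dimension 2) consists of the simplices:

  0-simplices (9): A, B, D, E, F, G, J, L, M
  1-simplices (27): AB, AD, AE, AF, AL, AM, BE, BF, BG, BJ, BL, DE, DF, DG, DJ, DL, EG, EJ, EM, FG, FJ, FM, GL, GM, JL, JM, LM
  2-simplices (18): ABE, ABL, ADF, ADL, AEM, AFM, BEG, BFG, BFJ, BJL, DEG, DEJ, DFJ, DGL, EJM, FGM, GLM, JLM

Hence C_0 ≅ Z^9, C_1 ≅ Z^27, C_2 ≅ Z^18.

∂_1: C_1 → C_0 sends each edge [p,q] (with p < q) to q − p. For instance
  ∂AF = F − A.
As a 9×27 matrix over Z this has rank 8, with invariant factors (1,1,1,1,1,1,1,1).

∂_2: C_2 → C_1 maps a triangle to the signed sum of its edges. For instance
  ∂AFM = FM − AM + AF,
  ∂BFJ = FJ − BJ + BF.
As a 27×18 matrix over Z this has rank 17, with invariant factors (1,1,1,1,1,1,1,1,1,1,1,1,1,1,1,1,1).

From H_k ≅ ker(∂_k) / im(∂_{k+1}) we obtain:

  H_0: rank C_0 − rank ∂_1 = 9 − 8 = 1, and the invariant factors of ∂_1 are all 1, so H_0 ≅ Z.
  H_1: rank ker ∂_1 − rank ∂_2 = (27 − 8) − 17 = 2, and the invariant factors of ∂_2 are all 1, so H_1 ≅ Z^2.
  H_2: rank ker ∂_2 − rank ∂_3 = (18 − 17) − 0 = 1, and there is no ∂_3, so H_2 ≅ Z.

Hence the Betti numbers are b_0 = 1, b_1 = 2, b_2 = 1.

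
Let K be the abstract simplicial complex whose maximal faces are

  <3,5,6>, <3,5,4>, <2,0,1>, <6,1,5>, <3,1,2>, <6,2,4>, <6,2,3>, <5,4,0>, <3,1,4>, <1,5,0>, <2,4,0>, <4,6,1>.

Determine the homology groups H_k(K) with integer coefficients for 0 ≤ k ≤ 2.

We work with the vertex ordering 0 < 1 < 2 < 3 < 4 < 5 < 6. The simplices of K, each written with vertices in increasing order, are:

  0-simplices (7): [0], [1], [2], [3], [4], [5], [6]
  1-simplices (18): [0,1], [0,2], [0,4], [0,5], [1,2], [1,3], [1,4], [1,5], [1,6], [2,3], [2,4], [2,6], [3,4], [3,5], [3,6], [4,5], [4,6], [5,6]
  2-simplices (12): [0,1,2], [0,1,5], [0,2,4], [0,4,5], [1,2,3], [1,3,4], [1,4,6], [1,5,6], [2,3,6], [2,4,6], [3,4,5], [3,5,6]

Hence C_0 ≅ Z^7, C_1 ≅ Z^18, C_2 ≅ Z^12.

Boundary ∂_1: C_1 → C_0 is given by ∂[p,q] = [q] − [p].
The resulting 7×18 matrix has rank 6, and its Smith normal form has invariant factors (1,1,1,1,1,1).

The boundary map ∂_2: C_2 → C_1 maps a triangle to the signed sum of its edges. For instance
  ∂[3,4,5] = [4,5] − [3,5] + [3,4],
  ∂[0,1,2] = [1,2] − [0,2] + [0,1].
The resulting 18×12 matrix has rank 12, and its Smith normal form has invariant factors (1,1,1,1,1,1,1,1,1,1,1,2).

Reading off H_k = ker ∂_k / im ∂_{k+1}:

  H_0: rank C_0 − rank ∂_1 = 7 − 6 = 1, and the invariant factors of ∂_1 are all 1, so H_0 = Z.
  H_1: rank ker ∂_1 − rank ∂_2 = (18 − 6) − 12 = 0, and ∂_2 has invariant factor 2 > 1, so H_1 = Z/2.
  H_2: rank ker ∂_2 − rank ∂_3 = (12 − 12) − 0 = 0, and there is no ∂_3, so H_2 = 0.

As a check, the Euler characteristic is 7 − 18 + 12 = 1, which agrees with 1 − 0 + 0 = 1.

H_0 = Z,  H_1 = Z/2,  H_2 = 0.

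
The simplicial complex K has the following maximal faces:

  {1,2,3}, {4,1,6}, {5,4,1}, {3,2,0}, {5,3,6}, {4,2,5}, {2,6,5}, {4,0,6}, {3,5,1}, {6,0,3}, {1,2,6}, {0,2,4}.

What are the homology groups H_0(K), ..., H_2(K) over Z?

H_0 = Z,  H_1 = Z/2,  H_2 = 0.

K has 7 vertices, 18 edges, 12 triangles.
rank ∂_0 = 0, rank ∂_1 = 6 ⇒ b_0 = 7 − 0 − 6 = 1; all invariant factors of ∂_1 are 1 so no torsion. So H_0 ≅ Z.
rank ∂_1 = 6, rank ∂_2 = 12 ⇒ b_1 = 18 − 6 − 12 = 0; ∂_2 has invariant factor(s) [2] giving torsion. So H_1 ≅ Z/2.
rank ∂_2 = 12, rank ∂_3 = 0 ⇒ b_2 = 12 − 12 − 0 = 0. So H_2 ≅ 0.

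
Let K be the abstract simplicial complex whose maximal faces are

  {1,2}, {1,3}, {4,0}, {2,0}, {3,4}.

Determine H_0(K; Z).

H_0 ≅ Z.

Order the vertices as 0 < 1 < 2 < 3 < 4. Listing each simplex with vertices in this order, K has dimension 1 with simplices:

  0-simplices (5): [0], [1], [2], [3], [4]
  1-simplices (5): [0,2], [0,4], [1,2], [1,3], [3,4]

Hence C_0 ≅ Z^5, C_1 ≅ Z^5.

The boundary map ∂_1: C_1 → C_0 sends each edge [p,q] (with p < q) to q − p.
The resulting 5×5 matrix has rank 4, and its Smith normal form has invariant factors (1,1,1,1).

Computing H_k = (kernel of ∂_k) / (image of ∂_{k+1}):

  H_0: rank C_0 − rank ∂_1 = 5 − 4 = 1, and the invariant factors of ∂_1 are all 1, so H_0 = Z.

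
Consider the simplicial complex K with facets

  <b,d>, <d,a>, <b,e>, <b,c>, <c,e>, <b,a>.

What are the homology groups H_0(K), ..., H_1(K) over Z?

Order the vertices as a < b < c < d < e. Listing each simplex with vertices in this order, K has dimension 1 with simplices:

  0-simplices (5): a, b, c, d, e
  1-simplices (6): ab, ad, bc, bd, be, ce

giving chain groups C_0 ≅ Z^5, C_1 ≅ Z^6.

Boundary ∂_1: C_1 → C_0 maps an edge to its endpoints' difference, ∂[p,q] = q − p. For instance
  ∂bd = d − b.
As a 5×6 matrix over Z this has rank 4, with invariant factors (1,1,1,1).

Reading off H_k = ker ∂_k / im ∂_{k+1}:

  H_0: rank C_0 − rank ∂_1 = 5 − 4 = 1, and the invariant factors of ∂_1 are all 1, so H_0 = Z.
  H_1: rank ker ∂_1 − rank ∂_2 = (6 − 4) − 0 = 2, and there is no ∂_2, so H_1 = Z^2.

H_0 ≅ Z,  H_1 ≅ Z^2.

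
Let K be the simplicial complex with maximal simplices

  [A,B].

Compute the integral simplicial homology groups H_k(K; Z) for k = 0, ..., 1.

H_0 ≅ Z,  H_1 = 0.

Take the total order A < B on the vertex set. Then K (dimension 1) consists of the simplices:

  0-simplices (2): A, B
  1-simplices (1): AB

giving chain groups C_0 ≅ Z^2, C_1 ≅ Z^1.

∂_1: C_1 → C_0 is given by ∂[p,q] = [q] − [p]. For instance
  ∂AB = B − A.
The resulting 2×1 matrix has rank 1, and its Smith normal form has invariant factors (1).

From H_k ≅ ker(∂_k) / im(∂_{k+1}) we obtain:

  H_0: rank C_0 − rank ∂_1 = 2 − 1 = 1, and the invariant factors of ∂_1 are all 1, so H_0 = Z.
  H_1: rank ker ∂_1 − rank ∂_2 = (1 − 1) − 0 = 0, and there is no ∂_2, so H_1 = 0.

As a check, the Euler characteristic is 2 − 1 = 1, which agrees with 1 − 0 = 1.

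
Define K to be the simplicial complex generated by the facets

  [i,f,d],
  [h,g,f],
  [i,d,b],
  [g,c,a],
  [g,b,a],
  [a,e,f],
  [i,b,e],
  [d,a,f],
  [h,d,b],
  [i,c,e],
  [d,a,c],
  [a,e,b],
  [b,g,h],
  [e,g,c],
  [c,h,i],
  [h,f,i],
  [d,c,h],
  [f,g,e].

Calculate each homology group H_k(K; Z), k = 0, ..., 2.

We work with the vertex ordering a < b < c < d < e < f < g < h < i. The simplices of K, each written with vertices in increasing order, are:

  0-simplices (9): a, b, c, d, e, f, g, h, i
  1-simplices (27): ab, ac, ad, ae, af, ag, bd, be, bg, bh, bi, cd, ce, cg, ch, ci, df, dh, di, ef, eg, ei, fg, fh, fi, gh, hi
  2-simplices (18): abe, abg, acd, acg, adf, aef, bdh, bdi, bei, bgh, cdh, ceg, cei, chi, dfi, efg, fgh, fhi

giving chain groups C_0 ≅ Z^9, C_1 ≅ Z^27, C_2 ≅ Z^18.

Boundary ∂_1: C_1 → C_0 sends each edge [p,q] (with p < q) to q − p.
As a 9×27 matrix over Z this has rank 8, with invariant factors (1,1,1,1,1,1,1,1).

∂_2: C_2 → C_1 maps a triangle to the signed sum of its edges. For instance
  ∂fgh = gh − fh + fg,
  ∂efg = fg − eg + ef.
The resulting 27×18 matrix has rank 18, and its Smith normal form has invariant factors (1,1,1,1,1,1,1,1,1,1,1,1,1,1,1,1,1,2).

From H_k ≅ ker(∂_k) / im(∂_{k+1}) we obtain:

  H_0: rank C_0 − rank ∂_1 = 9 − 8 = 1, and the invariant factors of ∂_1 are all 1, so H_0 = Z.
  H_1: rank ker ∂_1 − rank ∂_2 = (27 − 8) − 18 = 1, and ∂_2 has invariant factor 2 > 1, so H_1 = Z × Z/2.
  H_2: rank ker ∂_2 − rank ∂_3 = (18 − 18) − 0 = 0, and there is no ∂_3, so H_2 = 0.

H_0 ≅ Z,  H_1 ≅ Z × Z/2,  H_2 = 0.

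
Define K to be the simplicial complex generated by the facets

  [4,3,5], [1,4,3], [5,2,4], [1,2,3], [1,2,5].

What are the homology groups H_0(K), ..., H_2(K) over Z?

K has 5 vertices, 10 edges, 5 triangles.
rank ∂_0 = 0, rank ∂_1 = 4 ⇒ b_0 = 5 − 0 − 4 = 1; all invariant factors of ∂_1 are 1 so no torsion. So H_0 = Z.
rank ∂_1 = 4, rank ∂_2 = 5 ⇒ b_1 = 10 − 4 − 5 = 1; all invariant factors of ∂_2 are 1 so no torsion. So H_1 = Z.
rank ∂_2 = 5, rank ∂_3 = 0 ⇒ b_2 = 5 − 5 − 0 = 0. So H_2 = 0.

H_0 ≅ Z,  H_1 ≅ Z,  H_2 = 0.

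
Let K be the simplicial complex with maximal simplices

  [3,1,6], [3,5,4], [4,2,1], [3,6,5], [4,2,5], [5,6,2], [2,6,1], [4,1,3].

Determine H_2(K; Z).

Order the vertices as 1 < 2 < 3 < 4 < 5 < 6. Listing each simplex with vertices in this order, K has dimension 2 with simplices:

  0-simplices (6): [1], [2], [3], [4], [5], [6]
  1-simplices (12): [1,2], [1,3], [1,4], [1,6], [2,4], [2,5], [2,6], [3,4], [3,5], [3,6], [4,5], [5,6]
  2-simplices (8): [1,2,4], [1,2,6], [1,3,4], [1,3,6], [2,4,5], [2,5,6], [3,4,5], [3,5,6]

so the chain groups are C_0 ≅ Z^6, C_1 ≅ Z^12, C_2 ≅ Z^8.

The boundary map ∂_1: C_1 → C_0 sends each edge [p,q] (with p < q) to q − p. For instance
  ∂[1,2] = [2] − [1].
As a 6×12 matrix over Z this has rank 5, with invariant factors (1,1,1,1,1).

Boundary ∂_2: C_2 → C_1 acts by ∂[p,q,r] = [q,r] − [p,r] + [p,q]. For instance
  ∂[1,3,4] = [3,4] − [1,4] + [1,3],
  ∂[3,4,5] = [4,5] − [3,5] + [3,4].
The 12×8 boundary matrix has rank 7 and Smith normal form diag(1,1,1,1,1,1,1).

Computing H_k = (kernel of ∂_k) / (image of ∂_{k+1}):

  H_2: rank ker ∂_2 − rank ∂_3 = (8 − 7) − 0 = 1, and there is no ∂_3, so H_2 = Z.

H_2 = Z.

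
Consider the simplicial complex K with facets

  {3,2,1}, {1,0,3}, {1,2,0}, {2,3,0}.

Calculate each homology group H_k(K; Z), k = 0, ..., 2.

Order the vertices as 0 < 1 < 2 < 3. Listing each simplex with vertices in this order, K has dimension 2 with simplices:

  0-simplices (4): [0], [1], [2], [3]
  1-simplices (6): [0,1], [0,2], [0,3], [1,2], [1,3], [2,3]
  2-simplices (4): [0,1,2], [0,1,3], [0,2,3], [1,2,3]

so the chain groups are C_0 ≅ Z^4, C_1 ≅ Z^6, C_2 ≅ Z^4.

Boundary ∂_1: C_1 → C_0 maps an edge to its endpoints' difference, ∂[p,q] = q − p. For instance
  ∂[2,3] = [3] − [2].
This gives a 4×6 integer matrix of rank 3; reducing to Smith normal form yields diagonal entries (1,1,1).

Boundary ∂_2: C_2 → C_1 maps a triangle to the signed sum of its edges. For instance
  ∂[0,1,2] = [1,2] − [0,2] + [0,1],
  ∂[0,1,3] = [1,3] − [0,3] + [0,1].
As a 6×4 matrix over Z this has rank 3, with invariant factors (1,1,1).

Now H_k = ker ∂_k / im ∂_{k+1}, so:

  H_0: rank C_0 − rank ∂_1 = 4 − 3 = 1, and the invariant factors of ∂_1 are all 1, so H_0 ≅ Z.
  H_1: rank ker ∂_1 − rank ∂_2 = (6 − 3) − 3 = 0, and the invariant factors of ∂_2 are all 1, so H_1 ≅ 0.
  H_2: rank ker ∂_2 − rank ∂_3 = (4 − 3) − 0 = 1, and there is no ∂_3, so H_2 ≅ Z.

H_0 = Z,  H_1 = 0,  H_2 = Z.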